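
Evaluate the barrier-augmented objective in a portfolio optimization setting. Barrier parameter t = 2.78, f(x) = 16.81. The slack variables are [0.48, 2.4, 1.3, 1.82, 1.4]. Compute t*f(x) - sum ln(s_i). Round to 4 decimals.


Step 1: Compute log-barrier.
ln values: [-0.734, 0.8755, 0.2624, 0.5988, 0.3365]
phi = -(-0.734 + 0.8755 + 0.2624 + 0.5988 + 0.3365) = -1.3392
Step 2: Compute augmented objective.
t*f(x) = 2.78*16.81 = 46.7318
Total = 46.7318 - 1.3392 = 45.3926


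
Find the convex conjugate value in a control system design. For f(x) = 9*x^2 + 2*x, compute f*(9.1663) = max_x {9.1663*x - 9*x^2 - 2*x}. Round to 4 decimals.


f*(y) = sup_x {y*x - a*x^2 - b*x} = sup_x {(y-b)*x - a*x^2}
FOC: (y - b) - 2a*x = 0 => x* = (y - b)/(2a)
x* = (9.1663 - 2)/(2*9) = 0.3981
f*(9.1663) = (y-b)^2/(4a) = (9.1663 - 2)^2/(4*9)
= 51.3559/36 = 1.4266


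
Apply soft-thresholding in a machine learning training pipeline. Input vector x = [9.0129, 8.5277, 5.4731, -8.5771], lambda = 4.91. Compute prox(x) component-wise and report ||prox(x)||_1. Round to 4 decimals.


Soft-thresholding with lambda = 4.91:
prox(9.0129) = sign(9.0129)*max(|9.0129| - 4.91, 0) = 4.1029
prox(8.5277) = sign(8.5277)*max(|8.5277| - 4.91, 0) = 3.6177
prox(5.4731) = sign(5.4731)*max(|5.4731| - 4.91, 0) = 0.5631
prox(-8.5771) = sign(-8.5771)*max(|-8.5771| - 4.91, 0) = -3.6671
prox(x) = [4.1029, 3.6177, 0.5631, -3.6671]
||prox(x)||_1 = 4.1029 + 3.6177 + 0.5631 + 3.6671 = 11.9508


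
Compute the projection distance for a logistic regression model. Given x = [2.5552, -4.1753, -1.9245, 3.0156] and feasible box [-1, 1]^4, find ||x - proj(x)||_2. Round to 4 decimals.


Project each component onto [-1, 1].
clip(2.5552) = 1.0, clip(-4.1753) = -1.0, clip(-1.9245) = -1.0, clip(3.0156) = 1.0
Projection = [1.0, -1.0, -1.0, 1.0]
Squared diffs: [2.4186, 10.0825, 0.8547, 4.0626]
Distance = sqrt(17.4184) = 4.1736


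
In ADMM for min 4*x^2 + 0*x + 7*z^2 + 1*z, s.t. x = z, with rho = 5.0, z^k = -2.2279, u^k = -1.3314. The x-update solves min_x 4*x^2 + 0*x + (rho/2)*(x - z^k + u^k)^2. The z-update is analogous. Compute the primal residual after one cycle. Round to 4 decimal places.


ADMM iteration with rho = 5.0, z^k = -2.2279, u^k = -1.3314
Step 1: x-update.
Minimize 4*x^2 + 0*x + (5.0/2)*(x + 2.2279 - 1.3314)^2
FOC: (2*4 + 5.0)*x = 0 + 5.0*(-2.2279 + 1.3314)
x^{k+1} = -0.3448
Step 2: z-update.
Minimize 7*z^2 + 1*z + (5.0/2)*(-0.3448 - z - 1.3314)^2
FOC: (2*7 + 5.0)*z = -1 + 5.0*(-0.3448 - 1.3314)
z^{k+1} = -0.4937
Step 3: u-update.
u^{k+1} = -1.3314 - 0.3448 + 0.4937 = -1.1825
Step 4: Primal residual = |-0.3448 + 0.4937| = 0.1489


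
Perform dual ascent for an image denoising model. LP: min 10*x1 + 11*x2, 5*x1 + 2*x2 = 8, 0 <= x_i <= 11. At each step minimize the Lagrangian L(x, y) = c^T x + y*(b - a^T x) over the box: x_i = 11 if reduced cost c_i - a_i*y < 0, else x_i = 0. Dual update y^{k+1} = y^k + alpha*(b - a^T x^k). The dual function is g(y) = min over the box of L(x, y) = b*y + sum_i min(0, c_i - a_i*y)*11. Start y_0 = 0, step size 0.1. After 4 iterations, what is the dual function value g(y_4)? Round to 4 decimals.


Dual ascent for LP: min 10*x1 + 11*x2, 5*x1 + 2*x2 = 8, 0 <= x_i <= 11
Step 1: y^k = 0.0, reduced costs: (10.0, 11.0)
  x^k = (0.0, 0.0), subgradient = b - a^T x = 8.0
  y^{k+1} = 0.0 + 0.1*8.0 = 0.8
Step 2: y^k = 0.8, reduced costs: (6.0, 9.4)
  x^k = (0.0, 0.0), subgradient = b - a^T x = 8.0
  y^{k+1} = 0.8 + 0.1*8.0 = 1.6
Step 3: y^k = 1.6, reduced costs: (2.0, 7.8)
  x^k = (0.0, 0.0), subgradient = b - a^T x = 8.0
  y^{k+1} = 1.6 + 0.1*8.0 = 2.4
Step 4: y^k = 2.4, reduced costs: (-2.0, 6.2)
  x^k = (11.0, 0.0), subgradient = b - a^T x = -47.0
  y^{k+1} = 2.4 + 0.1*-47.0 = -2.3
Dual objective at y_4 = -2.3: reduced costs (21.5, 15.6), box minimizer x = (0.0, 0.0)
g(y_4) = b*y + (c1 - a1*y)*x1 + (c2 - a2*y)*x2 = 8*(-2.3) + 21.5*0.0 + 15.6*0.0 = -18.4 + 0.0 + 0.0 = -18.4


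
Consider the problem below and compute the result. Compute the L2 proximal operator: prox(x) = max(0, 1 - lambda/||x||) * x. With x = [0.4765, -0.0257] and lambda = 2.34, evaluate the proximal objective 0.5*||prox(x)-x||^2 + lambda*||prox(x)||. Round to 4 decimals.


Step 1: Compute ||x||.
||x|| = 0.4772
Step 2: Compute scaling factor.
scale = max(0, 1 - 2.34/0.4772) = 0.0
Step 3: prox(x) = [0.0, -0.0]
||prox(x)|| = 0.0
Step 4: Proximal objective.
0.5*||prox-x||^2 = 0.1139
lambda*||prox|| = 0.0
Total = 0.1139


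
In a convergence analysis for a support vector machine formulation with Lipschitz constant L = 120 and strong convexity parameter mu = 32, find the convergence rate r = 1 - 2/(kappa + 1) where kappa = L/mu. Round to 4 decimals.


Step 1: Compute the condition number.
kappa = L/mu = 120/32 = 3.75
Step 2: Compute the convergence rate.
r = 1 - 2/(kappa + 1) = 1 - 2*mu/(L + mu) = (L - mu)/(L + mu) = 88/152 = 0.5789


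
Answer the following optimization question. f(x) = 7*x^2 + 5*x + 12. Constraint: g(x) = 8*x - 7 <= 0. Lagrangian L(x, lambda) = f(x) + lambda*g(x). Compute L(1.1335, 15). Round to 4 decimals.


Step 1: Evaluate f(x).
f(1.1335) = 7*1.1335^2 + 5*1.1335 + 12 = 26.6613
Step 2: Evaluate g(x).
g(1.1335) = 8*1.1335 - 7 = 2.068
Step 3: Compute Lagrangian.
L = 26.6613 + 15*2.068 = 57.6813


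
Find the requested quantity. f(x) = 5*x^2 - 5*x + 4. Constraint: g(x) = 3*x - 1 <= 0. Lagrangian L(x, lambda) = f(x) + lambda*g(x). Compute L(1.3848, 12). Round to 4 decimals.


Step 1: Evaluate f(x).
f(1.3848) = 5*1.3848^2 - 5*1.3848 + 4 = 6.6644
Step 2: Evaluate g(x).
g(1.3848) = 3*1.3848 - 1 = 3.1544
Step 3: Compute Lagrangian.
L = 6.6644 + 12*3.1544 = 44.5172


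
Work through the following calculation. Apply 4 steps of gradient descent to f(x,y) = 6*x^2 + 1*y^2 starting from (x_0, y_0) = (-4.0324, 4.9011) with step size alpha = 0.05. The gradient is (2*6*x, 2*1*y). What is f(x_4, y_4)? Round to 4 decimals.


Gradient descent on f(x,y) = 6*x^2 + 1*y^2.
Starting point: (-4.0324, 4.9011), alpha = 0.05
Step 1: grad_x = 2*6*-4.0324 = -48.3888, grad_y = 2*1*4.9011 = 9.8022
  x_1 = -4.0324 - 0.05*-48.3888 = -1.613
  y_1 = 4.9011 - 0.05*9.8022 = 4.411
Step 2: grad_x = 2*6*-1.613 = -19.3555, grad_y = 2*1*4.411 = 8.822
  x_2 = -1.613 - 0.05*-19.3555 = -0.6452
  y_2 = 4.411 - 0.05*8.822 = 3.9699
Step 3: grad_x = 2*6*-0.6452 = -7.7422, grad_y = 2*1*3.9699 = 7.9398
  x_3 = -0.6452 - 0.05*-7.7422 = -0.2581
  y_3 = 3.9699 - 0.05*7.9398 = 3.5729
Step 4: grad_x = 2*6*-0.2581 = -3.0969, grad_y = 2*1*3.5729 = 7.1458
  x_4 = -0.2581 - 0.05*-3.0969 = -0.1032
  y_4 = 3.5729 - 0.05*7.1458 = 3.2156
f(-0.1032, 3.2156) = 6*(-0.1032)^2 + 1*3.2156^2 = 10.4041


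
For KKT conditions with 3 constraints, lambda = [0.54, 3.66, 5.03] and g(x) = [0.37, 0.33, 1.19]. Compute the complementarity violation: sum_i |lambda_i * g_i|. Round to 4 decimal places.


KKT complementary slackness check:
lambda_1 * g_1 = 0.54 * 0.37 = 0.1998
lambda_2 * g_2 = 3.66 * 0.33 = 1.2078
lambda_3 * g_3 = 5.03 * 1.19 = 5.9857
Total violation = 0.1998 + 1.2078 + 5.9857 = 7.3933


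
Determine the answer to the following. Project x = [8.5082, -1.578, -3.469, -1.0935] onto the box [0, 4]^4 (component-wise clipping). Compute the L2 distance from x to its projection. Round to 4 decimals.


Project each component onto [0, 4].
clip(8.5082) = 4.0, clip(-1.578) = 0.0, clip(-3.469) = 0.0, clip(-1.0935) = 0.0
Projection = [4.0, 0.0, 0.0, 0.0]
Squared diffs: [20.3239, 2.4901, 12.034, 1.1957]
Distance = sqrt(36.0437) = 6.0036


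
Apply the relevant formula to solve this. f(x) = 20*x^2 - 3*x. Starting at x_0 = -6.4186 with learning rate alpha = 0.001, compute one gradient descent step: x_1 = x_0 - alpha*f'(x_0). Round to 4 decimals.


We compute the gradient at x_0 and apply the update.
f'(x) = 40*x - 3
f'(-6.4186) = 40*-6.4186 - 3 = -259.744
x_1 = -6.4186 - 0.001*-259.744 = -6.1589


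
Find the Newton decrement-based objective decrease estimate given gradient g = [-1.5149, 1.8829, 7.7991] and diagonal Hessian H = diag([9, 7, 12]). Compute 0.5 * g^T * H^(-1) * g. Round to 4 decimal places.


Step 1: H is diagonal, so H^(-1) * g = [-0.1683, 0.269, 0.6499].
Step 2: g^T H^(-1) g = sum_i g_i^2 / H_ii
  = (-1.5149)^2/9 + (1.8829)^2/7 + (7.7991)^2/12
  = 0.255 + 0.5065 + 5.0688 = 5.8303
Step 3: Objective decrease = 0.5 * g^T H^(-1) g = 2.9151


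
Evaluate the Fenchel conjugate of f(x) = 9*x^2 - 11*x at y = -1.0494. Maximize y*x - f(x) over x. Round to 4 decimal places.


f*(y) = sup_x {y*x - a*x^2 - b*x} = sup_x {(y-b)*x - a*x^2}
FOC: (y - b) - 2a*x = 0 => x* = (y - b)/(2a)
x* = (-1.0494 + 11)/(2*9) = 0.5528
f*(-1.0494) = (y-b)^2/(4a) = (-1.0494 + 11)^2/(4*9)
= 99.0144/36 = 2.7504


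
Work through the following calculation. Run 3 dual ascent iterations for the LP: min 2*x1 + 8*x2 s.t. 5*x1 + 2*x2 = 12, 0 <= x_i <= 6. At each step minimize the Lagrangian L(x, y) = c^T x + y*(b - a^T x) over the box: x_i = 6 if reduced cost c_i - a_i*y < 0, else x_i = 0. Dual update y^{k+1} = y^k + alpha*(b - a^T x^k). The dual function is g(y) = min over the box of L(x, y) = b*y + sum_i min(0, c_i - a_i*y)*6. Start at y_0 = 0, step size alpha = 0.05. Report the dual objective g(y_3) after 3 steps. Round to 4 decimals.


Dual ascent for LP: min 2*x1 + 8*x2, 5*x1 + 2*x2 = 12, 0 <= x_i <= 6
Step 1: y^k = 0.0, reduced costs: (2.0, 8.0)
  x^k = (0.0, 0.0), subgradient = b - a^T x = 12.0
  y^{k+1} = 0.0 + 0.05*12.0 = 0.6
Step 2: y^k = 0.6, reduced costs: (-1.0, 6.8)
  x^k = (6.0, 0.0), subgradient = b - a^T x = -18.0
  y^{k+1} = 0.6 + 0.05*-18.0 = -0.3
Step 3: y^k = -0.3, reduced costs: (3.5, 8.6)
  x^k = (0.0, 0.0), subgradient = b - a^T x = 12.0
  y^{k+1} = -0.3 + 0.05*12.0 = 0.3
Dual objective at y_3 = 0.3: reduced costs (0.5, 7.4), box minimizer x = (0.0, 0.0)
g(y_3) = b*y + (c1 - a1*y)*x1 + (c2 - a2*y)*x2 = 12*0.3 + 0.5*0.0 + 7.4*0.0 = 3.6 + 0.0 + 0.0 = 3.6


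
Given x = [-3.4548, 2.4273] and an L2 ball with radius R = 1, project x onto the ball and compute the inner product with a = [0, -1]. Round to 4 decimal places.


Step 1: Compute ||x|| (intermediates to 6 decimals).
||x|| = sqrt((-3.4548)^2 + 2.4273^2) = 4.222254
Step 2: Project.
Since ||x|| > R, scale = R/||x|| = 1/4.222254 = 0.23684, proj(x) = scale * x
proj(x) = [-0.818235, 0.574882]
Step 3: Dot product.
a^T * proj(x) = 0*(-0.818235) - 1*0.574882 = -0.5749


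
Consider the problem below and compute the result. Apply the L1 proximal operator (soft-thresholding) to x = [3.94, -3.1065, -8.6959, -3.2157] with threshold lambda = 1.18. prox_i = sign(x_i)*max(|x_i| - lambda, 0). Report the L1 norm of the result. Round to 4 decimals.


Soft-thresholding with lambda = 1.18:
prox(3.94) = sign(3.94)*max(|3.94| - 1.18, 0) = 2.76
prox(-3.1065) = sign(-3.1065)*max(|-3.1065| - 1.18, 0) = -1.9265
prox(-8.6959) = sign(-8.6959)*max(|-8.6959| - 1.18, 0) = -7.5159
prox(-3.2157) = sign(-3.2157)*max(|-3.2157| - 1.18, 0) = -2.0357
prox(x) = [2.76, -1.9265, -7.5159, -2.0357]
||prox(x)||_1 = 2.76 + 1.9265 + 7.5159 + 2.0357 = 14.2381


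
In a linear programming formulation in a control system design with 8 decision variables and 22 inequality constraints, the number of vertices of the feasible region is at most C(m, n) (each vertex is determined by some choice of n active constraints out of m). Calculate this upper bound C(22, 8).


Each vertex corresponds to some choice of n active constraints out of m, so the number of vertices is at most C(m, n) = m! / (n!(m-n)!).
m = 22, n = 8
Numerator: 22 * 21 * 20 * 19 * 18 * 17 * 16 * 15
Denominator: 8! = 40320
C(22, 8) = 319770


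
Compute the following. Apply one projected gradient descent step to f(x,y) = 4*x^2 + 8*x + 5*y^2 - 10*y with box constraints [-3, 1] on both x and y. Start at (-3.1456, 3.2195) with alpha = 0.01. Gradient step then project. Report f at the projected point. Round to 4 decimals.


Step 1: Compute gradient at (-3.1456, 3.2195).
grad_x = 2*4*-3.1456 + 8 = -17.1648
grad_y = 2*5*3.2195 - 10 = 22.195
Step 2: Gradient step.
x_raw = -3.1456 - 0.01*-17.1648 = -2.974
y_raw = 3.2195 - 0.01*22.195 = 2.9976
Step 3: Project onto [-3, 1].
x_proj = clip(-2.974) = -2.974
y_proj = clip(2.9976) = 1.0
Step 4: Evaluate f.
f(-2.974, 1.0) = 6.5859


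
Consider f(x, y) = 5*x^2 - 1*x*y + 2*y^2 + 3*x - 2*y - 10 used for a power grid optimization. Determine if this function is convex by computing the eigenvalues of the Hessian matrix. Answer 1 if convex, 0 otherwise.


The Hessian of f(x,y) = 5*x^2 - 1*x*y + 2*y^2 + 3*x - 2*y - 10 is:
H = [[10, -1], [-1, 4]]
Trace = 10 + 4 = 14
Determinant = 10*4 - (-1)^2 = 39
Discriminant = (14)^2 - 4*39 = 40.0
Eigenvalues: lambda_1 = 3.8377, lambda_2 = 10.1623
The function is convex.

1


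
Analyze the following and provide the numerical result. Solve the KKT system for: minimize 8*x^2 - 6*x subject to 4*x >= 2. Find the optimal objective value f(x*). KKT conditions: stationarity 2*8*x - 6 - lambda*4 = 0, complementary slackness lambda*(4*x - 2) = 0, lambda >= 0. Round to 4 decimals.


Step 1: Try lambda = 0 (constraint inactive).
x_unc = 6/(2*8) = 0.375
Check: 4*0.375 = 1.5 < 2 -- violated!
Step 2: Constraint must be active: 4*x = 2
x* = 2/4 = 0.5
lambda = (2*8*0.5 - 6)/4 = 0.5
Step 3: Compute optimal value.
f(x*) = 8*0.5^2 - 6*0.5 = -1.0


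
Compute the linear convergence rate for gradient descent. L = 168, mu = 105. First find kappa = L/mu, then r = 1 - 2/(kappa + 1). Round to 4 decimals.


Step 1: Compute the condition number.
kappa = L/mu = 168/105 = 1.6
Step 2: Compute the convergence rate.
r = 1 - 2/(kappa + 1) = 1 - 2*mu/(L + mu) = (L - mu)/(L + mu) = 63/273 = 0.2308


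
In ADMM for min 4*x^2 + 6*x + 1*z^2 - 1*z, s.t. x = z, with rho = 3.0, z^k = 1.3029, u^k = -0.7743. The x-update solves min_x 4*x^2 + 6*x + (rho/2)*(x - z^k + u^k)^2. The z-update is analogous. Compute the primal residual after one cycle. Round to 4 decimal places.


ADMM iteration with rho = 3.0, z^k = 1.3029, u^k = -0.7743
Step 1: x-update.
Minimize 4*x^2 + 6*x + (3.0/2)*(x - 1.3029 - 0.7743)^2
FOC: (2*4 + 3.0)*x = -6 + 3.0*(1.3029 + 0.7743)
x^{k+1} = 0.0211
Step 2: z-update.
Minimize 1*z^2 - 1*z + (3.0/2)*(0.0211 - z - 0.7743)^2
FOC: (2*1 + 3.0)*z = 1 + 3.0*(0.0211 - 0.7743)
z^{k+1} = -0.2519
Step 3: u-update.
u^{k+1} = -0.7743 + 0.0211 + 0.2519 = -0.5013
Step 4: Primal residual = |0.0211 + 0.2519| = 0.273


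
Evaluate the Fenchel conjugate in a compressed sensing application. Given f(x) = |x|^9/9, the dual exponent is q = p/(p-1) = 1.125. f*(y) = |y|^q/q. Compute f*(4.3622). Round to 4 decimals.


The conjugate exponent q satisfies 1/p + 1/q = 1.
p = 9, so q = 9/(9 - 1) = 1.125
|y|^q = 4.3622^1.125 = 5.2441
f*(4.3622) = 5.2441 / 1.125 = 4.6614


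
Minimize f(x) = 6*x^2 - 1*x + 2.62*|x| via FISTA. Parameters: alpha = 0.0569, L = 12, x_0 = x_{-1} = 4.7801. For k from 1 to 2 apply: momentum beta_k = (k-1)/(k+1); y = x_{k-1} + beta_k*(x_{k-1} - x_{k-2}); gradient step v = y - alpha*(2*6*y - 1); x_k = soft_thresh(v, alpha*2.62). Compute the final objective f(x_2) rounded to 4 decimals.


FISTA on f(x) = 6*x^2 - 1*x + 2.62*|x|
L = 12, alpha = 0.0569
Iteration 1: beta = 0.0, y = 4.7801 + 0.0*(4.7801 - 4.7801) = 4.7801
  grad(y) = 56.3612, v = y - alpha*grad = 1.5731
  prox(v) = soft_thresh(1.5731, 0.1491) = 1.4241
Iteration 2: beta = 0.3333, y = 1.4241 + 0.3333*(1.4241 - 4.7801) = 0.3054
  grad(y) = 2.6647, v = y - alpha*grad = 0.1538
  prox(v) = soft_thresh(0.1538, 0.1491) = 0.0047
f(x_2) = 6*0.0047^2 - 1*0.0047 + 2.62*|0.0047| = 0.0077


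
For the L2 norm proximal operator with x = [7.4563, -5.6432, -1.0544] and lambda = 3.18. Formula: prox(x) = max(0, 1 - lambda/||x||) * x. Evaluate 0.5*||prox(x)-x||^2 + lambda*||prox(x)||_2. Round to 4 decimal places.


Step 1: Compute ||x||.
||x|| = 9.4103
Step 2: Compute scaling factor.
scale = max(0, 1 - 3.18/9.4103) = 0.6621
Step 3: prox(x) = [4.9366, -3.7362, -0.6981]
||prox(x)|| = 6.2303
Step 4: Proximal objective.
0.5*||prox-x||^2 = 5.0562
lambda*||prox|| = 19.8124
Total = 24.8686


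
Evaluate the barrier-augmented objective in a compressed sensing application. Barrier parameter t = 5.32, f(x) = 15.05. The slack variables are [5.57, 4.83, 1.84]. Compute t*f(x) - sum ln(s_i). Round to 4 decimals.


Step 1: Compute log-barrier.
ln values: [1.7174, 1.5748, 0.6098]
phi = -(1.7174 + 1.5748 + 0.6098) = -3.902
Step 2: Compute augmented objective.
t*f(x) = 5.32*15.05 = 80.066
Total = 80.066 - 3.902 = 76.164


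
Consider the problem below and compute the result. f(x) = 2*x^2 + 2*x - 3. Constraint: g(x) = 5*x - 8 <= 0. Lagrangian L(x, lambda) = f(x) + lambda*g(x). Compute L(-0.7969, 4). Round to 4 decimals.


Step 1: Evaluate f(x).
f(-0.7969) = 2*(-0.7969)^2 + 2*(-0.7969) - 3 = -3.3237
Step 2: Evaluate g(x).
g(-0.7969) = 5*-0.7969 - 8 = -11.9845
Step 3: Compute Lagrangian.
L = -3.3237 + 4*-11.9845 = -51.2617


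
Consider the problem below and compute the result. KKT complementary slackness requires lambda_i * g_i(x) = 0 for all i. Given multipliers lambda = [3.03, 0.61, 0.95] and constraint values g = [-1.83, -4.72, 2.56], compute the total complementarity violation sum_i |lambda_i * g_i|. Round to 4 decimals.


KKT complementary slackness check:
lambda_1 * g_1 = 3.03 * -1.83 = -5.5449
lambda_2 * g_2 = 0.61 * -4.72 = -2.8792
lambda_3 * g_3 = 0.95 * 2.56 = 2.432
Total violation = 5.5449 + 2.8792 + 2.432 = 10.8561


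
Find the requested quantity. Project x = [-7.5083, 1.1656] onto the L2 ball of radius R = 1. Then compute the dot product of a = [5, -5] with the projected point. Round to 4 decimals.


Step 1: Compute ||x|| (intermediates to 6 decimals).
||x|| = sqrt((-7.5083)^2 + 1.1656^2) = 7.598236
Step 2: Project.
Since ||x|| > R, scale = R/||x|| = 1/7.598236 = 0.131609, proj(x) = scale * x
proj(x) = [-0.98816, 0.153403]
Step 3: Dot product.
a^T * proj(x) = 5*(-0.98816) - 5*0.153403 = -5.7078


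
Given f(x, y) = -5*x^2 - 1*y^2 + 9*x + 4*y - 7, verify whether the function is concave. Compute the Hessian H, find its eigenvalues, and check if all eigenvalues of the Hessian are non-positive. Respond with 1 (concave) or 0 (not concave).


The Hessian of f(x,y) = -5*x^2 - 1*y^2 + 9*x + 4*y - 7 is:
H = [[-10, 0], [0, -2]]
Trace = -10 - 2 = -12
Determinant = -10*-2 - (0)^2 = 20
Discriminant = (-12)^2 - 4*20 = 64.0
Eigenvalues: lambda_1 = -10.0, lambda_2 = -2.0
The function is concave.

1


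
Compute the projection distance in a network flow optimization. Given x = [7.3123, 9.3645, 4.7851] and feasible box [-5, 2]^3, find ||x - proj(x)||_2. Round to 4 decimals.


Project each component onto [-5, 2].
clip(7.3123) = 2.0, clip(9.3645) = 2.0, clip(4.7851) = 2.0
Projection = [2.0, 2.0, 2.0]
Squared diffs: [28.2205, 54.2359, 7.7568]
Distance = sqrt(90.2132) = 9.4981


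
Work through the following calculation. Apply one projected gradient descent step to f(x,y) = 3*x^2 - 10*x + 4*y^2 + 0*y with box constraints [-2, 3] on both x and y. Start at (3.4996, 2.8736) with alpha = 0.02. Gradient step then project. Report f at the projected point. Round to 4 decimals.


Step 1: Compute gradient at (3.4996, 2.8736).
grad_x = 2*3*3.4996 - 10 = 10.9976
grad_y = 2*4*2.8736 + 0 = 22.9888
Step 2: Gradient step.
x_raw = 3.4996 - 0.02*10.9976 = 3.2796
y_raw = 2.8736 - 0.02*22.9888 = 2.4138
Step 3: Project onto [-2, 3].
x_proj = clip(3.2796) = 3.0
y_proj = clip(2.4138) = 2.4138
Step 4: Evaluate f.
f(3.0, 2.4138) = 20.3062


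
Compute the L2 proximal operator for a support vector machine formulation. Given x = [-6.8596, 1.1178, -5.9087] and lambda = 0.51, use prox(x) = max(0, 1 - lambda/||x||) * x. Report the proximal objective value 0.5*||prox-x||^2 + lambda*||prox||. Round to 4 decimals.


Step 1: Compute ||x||.
||x|| = 9.1223
Step 2: Compute scaling factor.
scale = max(0, 1 - 0.51/9.1223) = 0.9441
Step 3: prox(x) = [-6.4761, 1.0553, -5.5784]
||prox(x)|| = 8.6123
Step 4: Proximal objective.
0.5*||prox-x||^2 = 0.1301
lambda*||prox|| = 4.3923
Total = 4.5223


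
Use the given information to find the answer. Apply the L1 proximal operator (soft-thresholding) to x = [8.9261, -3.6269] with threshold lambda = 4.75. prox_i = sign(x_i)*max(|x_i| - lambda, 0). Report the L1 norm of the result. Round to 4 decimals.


Soft-thresholding with lambda = 4.75:
prox(8.9261) = sign(8.9261)*max(|8.9261| - 4.75, 0) = 4.1761
prox(-3.6269) = sign(-3.6269)*max(|-3.6269| - 4.75, 0) = 0.0
prox(x) = [4.1761, 0.0]
||prox(x)||_1 = 4.1761 + 0.0 = 4.1761


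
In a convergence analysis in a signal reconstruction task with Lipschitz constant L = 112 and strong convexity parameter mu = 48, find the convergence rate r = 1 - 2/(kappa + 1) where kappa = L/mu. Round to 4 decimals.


Step 1: Compute the condition number.
kappa = L/mu = 112/48 = 2.3333
Step 2: Compute the convergence rate.
r = 1 - 2/(kappa + 1) = 1 - 2*mu/(L + mu) = (L - mu)/(L + mu) = 64/160 = 0.4


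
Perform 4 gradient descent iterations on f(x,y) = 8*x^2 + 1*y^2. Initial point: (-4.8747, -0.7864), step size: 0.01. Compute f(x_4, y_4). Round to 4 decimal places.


Gradient descent on f(x,y) = 8*x^2 + 1*y^2.
Starting point: (-4.8747, -0.7864), alpha = 0.01
Step 1: grad_x = 2*8*-4.8747 = -77.9952, grad_y = 2*1*-0.7864 = -1.5728
  x_1 = -4.8747 - 0.01*-77.9952 = -4.0947
  y_1 = -0.7864 - 0.01*-1.5728 = -0.7707
Step 2: grad_x = 2*8*-4.0947 = -65.516, grad_y = 2*1*-0.7707 = -1.5413
  x_2 = -4.0947 - 0.01*-65.516 = -3.4396
  y_2 = -0.7707 - 0.01*-1.5413 = -0.7553
Step 3: grad_x = 2*8*-3.4396 = -55.0334, grad_y = 2*1*-0.7553 = -1.5105
  x_3 = -3.4396 - 0.01*-55.0334 = -2.8893
  y_3 = -0.7553 - 0.01*-1.5105 = -0.7402
Step 4: grad_x = 2*8*-2.8893 = -46.2281, grad_y = 2*1*-0.7402 = -1.4803
  x_4 = -2.8893 - 0.01*-46.2281 = -2.427
  y_4 = -0.7402 - 0.01*-1.4803 = -0.7254
f(-2.427, -0.7254) = 8*(-2.427)^2 + 1*(-0.7254)^2 = 47.6477


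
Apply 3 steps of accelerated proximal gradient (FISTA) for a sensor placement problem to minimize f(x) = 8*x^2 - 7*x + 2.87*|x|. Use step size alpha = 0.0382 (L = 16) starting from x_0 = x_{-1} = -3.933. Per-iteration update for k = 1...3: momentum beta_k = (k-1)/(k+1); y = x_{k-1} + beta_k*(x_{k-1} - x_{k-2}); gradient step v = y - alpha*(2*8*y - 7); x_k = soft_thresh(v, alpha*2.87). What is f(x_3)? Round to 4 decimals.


FISTA on f(x) = 8*x^2 - 7*x + 2.87*|x|
L = 16, alpha = 0.0382
Iteration 1: beta = 0.0, y = -3.933 + 0.0*(-3.933 + 3.933) = -3.933
  grad(y) = -69.928, v = y - alpha*grad = -1.2618
  prox(v) = soft_thresh(-1.2618, 0.1096) = -1.1521
Iteration 2: beta = 0.3333, y = -1.1521 + 0.3333*(-1.1521 + 3.933) = -0.2252
  grad(y) = -10.6025, v = y - alpha*grad = 0.1799
  prox(v) = soft_thresh(0.1799, 0.1096) = 0.0702
Iteration 3: beta = 0.5, y = 0.0702 + 0.5*(0.0702 + 1.1521) = 0.6814
  grad(y) = 3.9023, v = y - alpha*grad = 0.5323
  prox(v) = soft_thresh(0.5323, 0.1096) = 0.4227
f(x_3) = 8*0.4227^2 - 7*0.4227 + 2.87*|0.4227| = -0.3164


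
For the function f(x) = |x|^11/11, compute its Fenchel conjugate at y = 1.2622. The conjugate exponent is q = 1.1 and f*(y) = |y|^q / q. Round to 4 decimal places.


The conjugate exponent q satisfies 1/p + 1/q = 1.
p = 11, so q = 11/(11 - 1) = 1.1
|y|^q = 1.2622^1.1 = 1.2919
f*(1.2622) = 1.2919 / 1.1 = 1.1745


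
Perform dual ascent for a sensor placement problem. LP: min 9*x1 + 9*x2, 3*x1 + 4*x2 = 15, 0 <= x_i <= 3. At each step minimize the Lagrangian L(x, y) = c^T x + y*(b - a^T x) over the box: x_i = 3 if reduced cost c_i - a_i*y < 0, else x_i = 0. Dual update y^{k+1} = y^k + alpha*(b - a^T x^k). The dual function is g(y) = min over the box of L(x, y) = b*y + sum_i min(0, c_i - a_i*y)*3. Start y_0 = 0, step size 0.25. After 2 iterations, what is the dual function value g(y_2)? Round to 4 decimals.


Dual ascent for LP: min 9*x1 + 9*x2, 3*x1 + 4*x2 = 15, 0 <= x_i <= 3
Step 1: y^k = 0.0, reduced costs: (9.0, 9.0)
  x^k = (0.0, 0.0), subgradient = b - a^T x = 15.0
  y^{k+1} = 0.0 + 0.25*15.0 = 3.75
Step 2: y^k = 3.75, reduced costs: (-2.25, -6.0)
  x^k = (3.0, 3.0), subgradient = b - a^T x = -6.0
  y^{k+1} = 3.75 + 0.25*-6.0 = 2.25
Dual objective at y_2 = 2.25: reduced costs (2.25, 0.0), box minimizer x = (0.0, 0.0)
g(y_2) = b*y + (c1 - a1*y)*x1 + (c2 - a2*y)*x2 = 15*2.25 + 2.25*0.0 + 0.0*0.0 = 33.75 + 0.0 + 0.0 = 33.75


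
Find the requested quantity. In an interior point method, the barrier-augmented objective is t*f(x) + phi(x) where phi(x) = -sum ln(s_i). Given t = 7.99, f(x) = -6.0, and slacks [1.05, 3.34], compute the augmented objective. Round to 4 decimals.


Step 1: Compute log-barrier.
ln values: [0.0488, 1.206]
phi = -(0.0488 + 1.206) = -1.2548
Step 2: Compute augmented objective.
t*f(x) = 7.99*-6.0 = -47.94
Total = -47.94 - 1.2548 = -49.1948


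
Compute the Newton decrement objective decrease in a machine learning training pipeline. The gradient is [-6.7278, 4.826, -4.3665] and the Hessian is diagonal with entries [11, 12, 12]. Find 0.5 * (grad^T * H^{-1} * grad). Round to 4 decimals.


Step 1: H is diagonal, so H^(-1) * g = [-0.6116, 0.4022, -0.3639].
Step 2: g^T H^(-1) g = sum_i g_i^2 / H_ii
  = (-6.7278)^2/11 + (4.826)^2/12 + (-4.3665)^2/12
  = 4.1148 + 1.9409 + 1.5889 = 7.6446
Step 3: Objective decrease = 0.5 * g^T H^(-1) g = 3.8223


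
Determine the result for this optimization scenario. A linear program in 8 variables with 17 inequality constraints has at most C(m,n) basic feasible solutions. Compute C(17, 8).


Each vertex corresponds to some choice of n active constraints out of m, so the number of vertices is at most C(m, n) = m! / (n!(m-n)!).
m = 17, n = 8
Numerator: 17 * 16 * 15 * 14 * 13 * 12 * 11 * 10
Denominator: 8! = 40320
C(17, 8) = 24310


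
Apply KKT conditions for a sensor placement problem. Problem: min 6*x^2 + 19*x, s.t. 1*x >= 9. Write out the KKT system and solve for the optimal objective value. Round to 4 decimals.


Step 1: Try lambda = 0 (constraint inactive).
x_unc = -19/(2*6) = -1.5833
Check: 1*-1.5833 = -1.5833 < 9 -- violated!
Step 2: Constraint must be active: 1*x = 9
x* = 9/1 = 9.0
lambda = (2*6*9.0 + 19)/1 = 127.0
Step 3: Compute optimal value.
f(x*) = 6*9.0^2 + 19*9.0 = 657.0


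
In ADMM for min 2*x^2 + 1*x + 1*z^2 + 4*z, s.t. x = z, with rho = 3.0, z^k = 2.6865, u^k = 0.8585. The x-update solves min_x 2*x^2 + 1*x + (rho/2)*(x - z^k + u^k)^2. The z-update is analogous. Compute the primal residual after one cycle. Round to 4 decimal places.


ADMM iteration with rho = 3.0, z^k = 2.6865, u^k = 0.8585
Step 1: x-update.
Minimize 2*x^2 + 1*x + (3.0/2)*(x - 2.6865 + 0.8585)^2
FOC: (2*2 + 3.0)*x = -1 + 3.0*(2.6865 - 0.8585)
x^{k+1} = 0.6406
Step 2: z-update.
Minimize 1*z^2 + 4*z + (3.0/2)*(0.6406 - z + 0.8585)^2
FOC: (2*1 + 3.0)*z = -4 + 3.0*(0.6406 + 0.8585)
z^{k+1} = 0.0994
Step 3: u-update.
u^{k+1} = 0.8585 + 0.6406 - 0.0994 = 1.3996
Step 4: Primal residual = |0.6406 - 0.0994| = 0.5411


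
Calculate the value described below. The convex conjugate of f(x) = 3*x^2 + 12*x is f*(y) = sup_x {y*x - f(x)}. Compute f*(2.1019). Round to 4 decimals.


f*(y) = sup_x {y*x - a*x^2 - b*x} = sup_x {(y-b)*x - a*x^2}
FOC: (y - b) - 2a*x = 0 => x* = (y - b)/(2a)
x* = (2.1019 - 12)/(2*3) = -1.6497
f*(2.1019) = (y-b)^2/(4a) = (2.1019 - 12)^2/(4*3)
= 97.9724/12 = 8.1644


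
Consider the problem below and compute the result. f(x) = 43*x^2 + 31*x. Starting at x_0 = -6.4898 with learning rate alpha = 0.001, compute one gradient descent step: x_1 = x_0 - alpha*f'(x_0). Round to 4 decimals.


We compute the gradient at x_0 and apply the update.
f'(x) = 86*x + 31
f'(-6.4898) = 86*-6.4898 + 31 = -527.1228
x_1 = -6.4898 - 0.001*-527.1228 = -5.9627


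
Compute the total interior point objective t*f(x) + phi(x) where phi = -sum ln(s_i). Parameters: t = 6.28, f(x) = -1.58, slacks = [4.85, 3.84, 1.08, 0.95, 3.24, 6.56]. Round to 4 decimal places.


Step 1: Compute log-barrier.
ln values: [1.579, 1.3455, 0.077, -0.0513, 1.1756, 1.881]
phi = -(1.579 + 1.3455 + 0.077 - 0.0513 + 1.1756 + 1.881) = -6.0067
Step 2: Compute augmented objective.
t*f(x) = 6.28*-1.58 = -9.9224
Total = -9.9224 - 6.0067 = -15.9291


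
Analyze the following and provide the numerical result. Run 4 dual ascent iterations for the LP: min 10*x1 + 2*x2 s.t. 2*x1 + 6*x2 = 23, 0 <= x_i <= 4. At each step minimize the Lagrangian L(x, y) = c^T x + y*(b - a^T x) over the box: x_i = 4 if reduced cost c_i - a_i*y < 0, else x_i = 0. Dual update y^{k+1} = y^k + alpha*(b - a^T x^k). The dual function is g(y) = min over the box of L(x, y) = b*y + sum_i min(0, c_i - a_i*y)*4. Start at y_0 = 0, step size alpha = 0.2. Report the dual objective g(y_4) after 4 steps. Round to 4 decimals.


Dual ascent for LP: min 10*x1 + 2*x2, 2*x1 + 6*x2 = 23, 0 <= x_i <= 4
Step 1: y^k = 0.0, reduced costs: (10.0, 2.0)
  x^k = (0.0, 0.0), subgradient = b - a^T x = 23.0
  y^{k+1} = 0.0 + 0.2*23.0 = 4.6
Step 2: y^k = 4.6, reduced costs: (0.8, -25.6)
  x^k = (0.0, 4.0), subgradient = b - a^T x = -1.0
  y^{k+1} = 4.6 + 0.2*-1.0 = 4.4
Step 3: y^k = 4.4, reduced costs: (1.2, -24.4)
  x^k = (0.0, 4.0), subgradient = b - a^T x = -1.0
  y^{k+1} = 4.4 + 0.2*-1.0 = 4.2
Step 4: y^k = 4.2, reduced costs: (1.6, -23.2)
  x^k = (0.0, 4.0), subgradient = b - a^T x = -1.0
  y^{k+1} = 4.2 + 0.2*-1.0 = 4.0
Dual objective at y_4 = 4.0: reduced costs (2.0, -22.0), box minimizer x = (0.0, 4.0)
g(y_4) = b*y + (c1 - a1*y)*x1 + (c2 - a2*y)*x2 = 23*4.0 + 2.0*0.0 + (-22.0)*4.0 = 92.0 + 0.0 - 88.0 = 4.0


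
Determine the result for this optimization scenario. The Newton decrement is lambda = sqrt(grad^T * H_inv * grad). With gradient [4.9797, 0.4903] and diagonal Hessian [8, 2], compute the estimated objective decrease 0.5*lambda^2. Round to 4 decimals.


Step 1: H is diagonal, so H^(-1) * g = [0.6225, 0.2452].
Step 2: g^T H^(-1) g = sum_i g_i^2 / H_ii
  = (4.9797)^2/8 + (0.4903)^2/2
  = 3.0997 + 0.1202 = 3.2199
Step 3: Objective decrease = 0.5 * g^T H^(-1) g = 1.6099


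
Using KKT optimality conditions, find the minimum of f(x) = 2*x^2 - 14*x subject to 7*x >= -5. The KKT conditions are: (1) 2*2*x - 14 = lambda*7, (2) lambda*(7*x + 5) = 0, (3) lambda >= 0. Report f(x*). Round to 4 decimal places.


Step 1: Try lambda = 0 (constraint inactive).
Stationarity: 2*2*x - 14 = 0
x* = 14/(2*2) = 3.5
Check constraint: 7*3.5 = 24.5 >= -5 -- satisfied.
Step 2: Compute optimal value.
f(x*) = 2*3.5^2 - 14*3.5 = -24.5


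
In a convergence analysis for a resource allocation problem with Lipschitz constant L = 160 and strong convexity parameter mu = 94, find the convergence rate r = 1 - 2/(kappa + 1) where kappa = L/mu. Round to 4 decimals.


Step 1: Compute the condition number.
kappa = L/mu = 160/94 = 1.7021
Step 2: Compute the convergence rate.
r = 1 - 2/(kappa + 1) = 1 - 2*mu/(L + mu) = (L - mu)/(L + mu) = 66/254 = 0.2598


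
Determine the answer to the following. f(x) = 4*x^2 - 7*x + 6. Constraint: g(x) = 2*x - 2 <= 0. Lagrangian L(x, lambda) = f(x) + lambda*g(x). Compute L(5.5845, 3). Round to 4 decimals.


Step 1: Evaluate f(x).
f(5.5845) = 4*5.5845^2 - 7*5.5845 + 6 = 91.6551
Step 2: Evaluate g(x).
g(5.5845) = 2*5.5845 - 2 = 9.169
Step 3: Compute Lagrangian.
L = 91.6551 + 3*9.169 = 119.1621


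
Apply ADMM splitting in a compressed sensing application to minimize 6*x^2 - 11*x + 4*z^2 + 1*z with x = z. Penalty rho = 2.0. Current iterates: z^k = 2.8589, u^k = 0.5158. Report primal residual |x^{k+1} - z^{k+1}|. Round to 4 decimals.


ADMM iteration with rho = 2.0, z^k = 2.8589, u^k = 0.5158
Step 1: x-update.
Minimize 6*x^2 - 11*x + (2.0/2)*(x - 2.8589 + 0.5158)^2
FOC: (2*6 + 2.0)*x = 11 + 2.0*(2.8589 - 0.5158)
x^{k+1} = 1.1204
Step 2: z-update.
Minimize 4*z^2 + 1*z + (2.0/2)*(1.1204 - z + 0.5158)^2
FOC: (2*4 + 2.0)*z = -1 + 2.0*(1.1204 + 0.5158)
z^{k+1} = 0.2272
Step 3: u-update.
u^{k+1} = 0.5158 + 1.1204 - 0.2272 = 1.409
Step 4: Primal residual = |1.1204 - 0.2272| = 0.8932


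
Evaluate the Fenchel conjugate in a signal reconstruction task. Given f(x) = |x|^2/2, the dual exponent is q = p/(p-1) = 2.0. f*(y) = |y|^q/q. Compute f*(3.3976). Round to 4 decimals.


The conjugate exponent q satisfies 1/p + 1/q = 1.
p = 2, so q = 2/(2 - 1) = 2.0
|y|^q = 3.3976^2.0 = 11.5437
f*(3.3976) = 11.5437 / 2.0 = 5.7718


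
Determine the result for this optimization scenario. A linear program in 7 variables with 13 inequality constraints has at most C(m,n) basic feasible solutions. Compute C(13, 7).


Each vertex corresponds to some choice of n active constraints out of m, so the number of vertices is at most C(m, n) = m! / (n!(m-n)!).
m = 13, n = 7
Numerator: 13 * 12 * 11 * 10 * 9 * 8 * 7
Denominator: 7! = 5040
C(13, 7) = 1716


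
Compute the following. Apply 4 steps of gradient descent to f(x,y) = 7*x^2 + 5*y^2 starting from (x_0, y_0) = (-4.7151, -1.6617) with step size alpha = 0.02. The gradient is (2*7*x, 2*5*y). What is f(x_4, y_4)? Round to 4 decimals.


Gradient descent on f(x,y) = 7*x^2 + 5*y^2.
Starting point: (-4.7151, -1.6617), alpha = 0.02
Step 1: grad_x = 2*7*-4.7151 = -66.0114, grad_y = 2*5*-1.6617 = -16.617
  x_1 = -4.7151 - 0.02*-66.0114 = -3.3949
  y_1 = -1.6617 - 0.02*-16.617 = -1.3294
Step 2: grad_x = 2*7*-3.3949 = -47.5282, grad_y = 2*5*-1.3294 = -13.2936
  x_2 = -3.3949 - 0.02*-47.5282 = -2.4443
  y_2 = -1.3294 - 0.02*-13.2936 = -1.0635
Step 3: grad_x = 2*7*-2.4443 = -34.2203, grad_y = 2*5*-1.0635 = -10.6349
  x_3 = -2.4443 - 0.02*-34.2203 = -1.7599
  y_3 = -1.0635 - 0.02*-10.6349 = -0.8508
Step 4: grad_x = 2*7*-1.7599 = -24.6386, grad_y = 2*5*-0.8508 = -8.5079
  x_4 = -1.7599 - 0.02*-24.6386 = -1.2671
  y_4 = -0.8508 - 0.02*-8.5079 = -0.6806
f(-1.2671, -0.6806) = 7*(-1.2671)^2 + 5*(-0.6806)^2 = 13.5556


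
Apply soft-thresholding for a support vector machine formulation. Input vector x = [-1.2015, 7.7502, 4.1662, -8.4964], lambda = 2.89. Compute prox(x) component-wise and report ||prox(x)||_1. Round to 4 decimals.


Soft-thresholding with lambda = 2.89:
prox(-1.2015) = sign(-1.2015)*max(|-1.2015| - 2.89, 0) = 0.0
prox(7.7502) = sign(7.7502)*max(|7.7502| - 2.89, 0) = 4.8602
prox(4.1662) = sign(4.1662)*max(|4.1662| - 2.89, 0) = 1.2762
prox(-8.4964) = sign(-8.4964)*max(|-8.4964| - 2.89, 0) = -5.6064
prox(x) = [0.0, 4.8602, 1.2762, -5.6064]
||prox(x)||_1 = 0.0 + 4.8602 + 1.2762 + 5.6064 = 11.7428


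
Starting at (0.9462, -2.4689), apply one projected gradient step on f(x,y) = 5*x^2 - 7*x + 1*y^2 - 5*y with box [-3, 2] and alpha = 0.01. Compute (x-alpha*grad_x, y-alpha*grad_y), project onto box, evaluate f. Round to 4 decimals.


Step 1: Compute gradient at (0.9462, -2.4689).
grad_x = 2*5*0.9462 - 7 = 2.462
grad_y = 2*1*-2.4689 - 5 = -9.9378
Step 2: Gradient step.
x_raw = 0.9462 - 0.01*2.462 = 0.9216
y_raw = -2.4689 - 0.01*-9.9378 = -2.3695
Step 3: Project onto [-3, 2].
x_proj = clip(0.9216) = 0.9216
y_proj = clip(-2.3695) = -2.3695
Step 4: Evaluate f.
f(0.9216, -2.3695) = 15.2577


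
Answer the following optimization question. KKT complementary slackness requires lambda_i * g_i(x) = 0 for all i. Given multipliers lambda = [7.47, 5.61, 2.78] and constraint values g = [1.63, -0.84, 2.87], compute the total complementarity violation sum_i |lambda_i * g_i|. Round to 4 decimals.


KKT complementary slackness check:
lambda_1 * g_1 = 7.47 * 1.63 = 12.1761
lambda_2 * g_2 = 5.61 * -0.84 = -4.7124
lambda_3 * g_3 = 2.78 * 2.87 = 7.9786
Total violation = 12.1761 + 4.7124 + 7.9786 = 24.8671


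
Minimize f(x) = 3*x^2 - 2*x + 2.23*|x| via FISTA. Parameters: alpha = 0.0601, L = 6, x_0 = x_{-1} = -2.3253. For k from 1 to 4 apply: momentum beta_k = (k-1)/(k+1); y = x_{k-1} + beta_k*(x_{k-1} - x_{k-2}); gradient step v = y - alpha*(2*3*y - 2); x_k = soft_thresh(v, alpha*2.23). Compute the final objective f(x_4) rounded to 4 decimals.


FISTA on f(x) = 3*x^2 - 2*x + 2.23*|x|
L = 6, alpha = 0.0601
Iteration 1: beta = 0.0, y = -2.3253 + 0.0*(-2.3253 + 2.3253) = -2.3253
  grad(y) = -15.9518, v = y - alpha*grad = -1.3666
  prox(v) = soft_thresh(-1.3666, 0.134) = -1.2326
Iteration 2: beta = 0.3333, y = -1.2326 + 0.3333*(-1.2326 + 2.3253) = -0.8683
  grad(y) = -7.21, v = y - alpha*grad = -0.435
  prox(v) = soft_thresh(-0.435, 0.134) = -0.301
Iteration 3: beta = 0.5, y = -0.301 + 0.5*(-0.301 + 1.2326) = 0.1648
  grad(y) = -1.0112, v = y - alpha*grad = 0.2256
  prox(v) = soft_thresh(0.2256, 0.134) = 0.0916
Iteration 4: beta = 0.6, y = 0.0916 + 0.6*(0.0916 + 0.301) = 0.3271
  grad(y) = -0.0375, v = y - alpha*grad = 0.3293
  prox(v) = soft_thresh(0.3293, 0.134) = 0.1953
f(x_4) = 3*0.1953^2 - 2*0.1953 + 2.23*|0.1953| = 0.1594


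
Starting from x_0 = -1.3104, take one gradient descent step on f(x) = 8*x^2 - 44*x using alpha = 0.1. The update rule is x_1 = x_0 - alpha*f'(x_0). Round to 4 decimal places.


We compute the gradient at x_0 and apply the update.
f'(x) = 16*x - 44
f'(-1.3104) = 16*-1.3104 - 44 = -64.9664
x_1 = -1.3104 - 0.1*-64.9664 = 5.1862


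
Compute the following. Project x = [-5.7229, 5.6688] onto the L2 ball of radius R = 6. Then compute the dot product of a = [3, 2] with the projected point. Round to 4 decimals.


Step 1: Compute ||x|| (intermediates to 6 decimals).
||x|| = sqrt((-5.7229)^2 + 5.6688^2) = 8.055239
Step 2: Project.
Since ||x|| > R, scale = R/||x|| = 6/8.055239 = 0.744857, proj(x) = scale * x
proj(x) = [-4.262742, 4.222445]
Step 3: Dot product.
a^T * proj(x) = 3*(-4.262742) + 2*4.222445 = -4.3433


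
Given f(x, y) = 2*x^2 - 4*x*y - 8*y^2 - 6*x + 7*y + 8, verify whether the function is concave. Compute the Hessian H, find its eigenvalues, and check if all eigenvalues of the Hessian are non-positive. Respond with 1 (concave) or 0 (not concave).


The Hessian of f(x,y) = 2*x^2 - 4*x*y - 8*y^2 - 6*x + 7*y + 8 is:
H = [[4, -4], [-4, -16]]
Trace = 4 - 16 = -12
Determinant = 4*-16 - (-4)^2 = -80
Discriminant = (-12)^2 - 4*-80 = 464.0
Eigenvalues: lambda_1 = -16.7703, lambda_2 = 4.7703
The function is not concave.

0


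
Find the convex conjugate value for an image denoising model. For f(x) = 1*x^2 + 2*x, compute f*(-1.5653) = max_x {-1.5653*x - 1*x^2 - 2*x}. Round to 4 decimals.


f*(y) = sup_x {y*x - a*x^2 - b*x} = sup_x {(y-b)*x - a*x^2}
FOC: (y - b) - 2a*x = 0 => x* = (y - b)/(2a)
x* = (-1.5653 - 2)/(2*1) = -1.7827
f*(-1.5653) = (y-b)^2/(4a) = (-1.5653 - 2)^2/(4*1)
= 12.7114/4 = 3.1778


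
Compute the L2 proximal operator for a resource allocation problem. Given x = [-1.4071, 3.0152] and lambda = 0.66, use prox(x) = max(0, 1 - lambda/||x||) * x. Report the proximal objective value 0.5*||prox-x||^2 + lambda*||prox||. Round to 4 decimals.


Step 1: Compute ||x||.
||x|| = 3.3274
Step 2: Compute scaling factor.
scale = max(0, 1 - 0.66/3.3274) = 0.8016
Step 3: prox(x) = [-1.128, 2.4171]
||prox(x)|| = 2.6674
Step 4: Proximal objective.
0.5*||prox-x||^2 = 0.2178
lambda*||prox|| = 1.7605
Total = 1.9783


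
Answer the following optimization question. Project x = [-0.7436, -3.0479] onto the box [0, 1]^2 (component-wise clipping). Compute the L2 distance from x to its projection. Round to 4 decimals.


Project each component onto [0, 1].
clip(-0.7436) = 0.0, clip(-3.0479) = 0.0
Projection = [0.0, 0.0]
Squared diffs: [0.5529, 9.2897]
Distance = sqrt(9.8426) = 3.1373


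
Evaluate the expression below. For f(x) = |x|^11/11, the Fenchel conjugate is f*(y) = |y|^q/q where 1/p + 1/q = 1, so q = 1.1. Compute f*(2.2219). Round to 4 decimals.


The conjugate exponent q satisfies 1/p + 1/q = 1.
p = 11, so q = 11/(11 - 1) = 1.1
|y|^q = 2.2219^1.1 = 2.4066
f*(2.2219) = 2.4066 / 1.1 = 2.1878


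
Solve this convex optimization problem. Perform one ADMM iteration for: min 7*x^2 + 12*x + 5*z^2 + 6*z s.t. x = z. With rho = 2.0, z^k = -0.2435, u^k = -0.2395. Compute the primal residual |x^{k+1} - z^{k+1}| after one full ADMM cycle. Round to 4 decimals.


ADMM iteration with rho = 2.0, z^k = -0.2435, u^k = -0.2395
Step 1: x-update.
Minimize 7*x^2 + 12*x + (2.0/2)*(x + 0.2435 - 0.2395)^2
FOC: (2*7 + 2.0)*x = -12 + 2.0*(-0.2435 + 0.2395)
x^{k+1} = -0.7505
Step 2: z-update.
Minimize 5*z^2 + 6*z + (2.0/2)*(-0.7505 - z - 0.2395)^2
FOC: (2*5 + 2.0)*z = -6 + 2.0*(-0.7505 - 0.2395)
z^{k+1} = -0.665
Step 3: u-update.
u^{k+1} = -0.2395 - 0.7505 + 0.665 = -0.325
Step 4: Primal residual = |-0.7505 + 0.665| = 0.0855


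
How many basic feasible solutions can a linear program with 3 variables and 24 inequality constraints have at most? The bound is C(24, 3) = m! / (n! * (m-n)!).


Each vertex corresponds to some choice of n active constraints out of m, so the number of vertices is at most C(m, n) = m! / (n!(m-n)!).
m = 24, n = 3
Numerator: 24 * 23 * 22
Denominator: 3! = 6
C(24, 3) = 2024
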